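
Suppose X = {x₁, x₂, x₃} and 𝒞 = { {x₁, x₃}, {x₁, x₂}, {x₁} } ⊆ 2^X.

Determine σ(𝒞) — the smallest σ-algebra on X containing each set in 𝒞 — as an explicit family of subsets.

Start: 𝒞 ∪ {∅, X} = { ∅, {x₁}, {x₁, x₂}, {x₁, x₃}, X }.
Step 1: 3 new —
  {x₂}  = {x₁, x₃}ᶜ
  {x₃}  = {x₁, x₂}ᶜ
  {x₂, x₃}  = {x₁}ᶜ
  |family| = 8
Step 2 adds nothing — fixpoint reached.

Therefore σ(𝒞) = { ∅, {x₁}, {x₂}, {x₃}, {x₁, x₂}, {x₁, x₃}, {x₂, x₃}, X } (|σ(𝒞)| = 8).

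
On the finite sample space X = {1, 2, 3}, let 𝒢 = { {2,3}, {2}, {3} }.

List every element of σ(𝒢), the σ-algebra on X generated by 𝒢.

Take S₀ = 𝒢 ∪ {∅, X} = { {}, {2}, {3}, {2,3}, X }.
Pass 1 (3 new):
  {1}  = X∖{2,3}
  {1,2}  = X∖{3}
  {1,3}  = X∖{2}
Pass 2 adds nothing — fixpoint reached.

Hence σ(𝒢) has 8 members: { {}, {1}, {2}, {3}, {1,2}, {1,3}, {2,3}, X }.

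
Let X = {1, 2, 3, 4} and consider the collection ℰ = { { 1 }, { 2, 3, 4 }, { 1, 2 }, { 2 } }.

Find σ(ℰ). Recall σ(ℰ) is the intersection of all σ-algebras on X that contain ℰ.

Take S₀ = ℰ ∪ {∅, X} = { {}, { 1 }, { 2 }, { 1, 2 }, { 2, 3, 4 }, X }.
Iteration 1 (2 new):
  { 3, 4 }  = complement { 1, 2 }
  { 1, 3, 4 }  = complement { 2 }
  [8 total]
Iteration 2: stable.

|σ(ℰ)| = 8.  σ(ℰ) = { {}, { 1 }, { 2 }, { 1, 2 }, { 3, 4 }, { 1, 3, 4 }, { 2, 3, 4 }, X }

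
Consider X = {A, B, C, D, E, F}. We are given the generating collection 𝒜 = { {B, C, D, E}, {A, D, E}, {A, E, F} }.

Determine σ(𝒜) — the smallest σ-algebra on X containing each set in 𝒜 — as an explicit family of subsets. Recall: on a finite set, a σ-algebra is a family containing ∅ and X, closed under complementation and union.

Initial family (5 sets): { {}, {A, D, E}, {A, E, F}, {B, C, D, E}, X }.
Pass 1. New:
  {A, F}  = complement {B, C, D, E}
  {B, C, D}  = complement {A, E, F}
  {B, C, F}  = complement {A, D, E}
  {A, D, E, F}  = {A, D, E} ∪ {A, E, F}
  {A, B, C, D, E}  = {A, D, E} ∪ {B, C, D, E}
  [10 total]
Pass 2: +7 →
  {F}  = complement {A, B, C, D, E}
  {B, C}  = complement {A, D, E, F}
  {A, B, C, F}  = {A, F} ∪ {B, C, F}
  {B, C, D, F}  = {B, C, D} ∪ {B, C, F}
  {A, B, C, D, F}  = {B, C, D} ∪ {A, F}
  {A, B, C, E, F}  = {B, C, F} ∪ {A, E, F}
  {B, C, D, E, F}  = {B, C, F} ∪ {B, C, D, E}
  [17 total]
Pass 3 adds 5:
  {A}  = complement {B, C, D, E, F}
  {D}  = complement {A, B, C, E, F}
  {E}  = complement {A, B, C, D, F}
  {A, E}  = complement {B, C, D, F}
  {D, E}  = complement {A, B, C, F}
  [22 total]
Pass 4 (10 new):
  {A, D}  = {A} ∪ {D}
  {D, F}  = {F} ∪ {D}
  {E, F}  = {F} ∪ {E}
  {A, B, C}  = {A} ∪ {B, C}
  {A, D, F}  = {A, F} ∪ {D}
  {B, C, E}  = {E} ∪ {B, C}
  {D, E, F}  = {F} ∪ {D, E}
  {A, B, C, D}  = {B, C, D} ∪ {A}
  {A, B, C, E}  = {B, C} ∪ {A, E}
  {B, C, E, F}  = {B, C, F} ∪ {E}
  [32 total]
Pass 5 adds nothing — fixpoint reached.

σ(𝒜) = { {}, {A}, {D}, {E}, {F}, {A, D}, {A, E}, {A, F}, {B, C}, {D, E}, {D, F}, {E, F}, {A, B, C}, {A, D, E}, {A, D, F}, {A, E, F}, {B, C, D}, {B, C, E}, {B, C, F}, {D, E, F}, {A, B, C, D}, {A, B, C, E}, {A, B, C, F}, {A, D, E, F}, {B, C, D, E}, {B, C, D, F}, {B, C, E, F}, {A, B, C, D, E}, {A, B, C, D, F}, {A, B, C, E, F}, {B, C, D, E, F}, X }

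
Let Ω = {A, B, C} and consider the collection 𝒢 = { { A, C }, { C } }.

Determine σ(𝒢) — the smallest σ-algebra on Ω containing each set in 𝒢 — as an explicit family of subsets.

Answer: σ(𝒢) = { ∅, { A }, { B }, { C }, { A, B }, { A, C }, { B, C }, Ω }

Trace:
Initial family (4 sets): { ∅, { C }, { A, C }, Ω }.
Iteration 1. New:
  { B }  = Ω∖{ A, C }
  { A, B }  = Ω∖{ C }
  (now 6)
Iteration 2: +1 →
  { B, C }  = { C } ∪ { B }
  (now 7)
Iteration 3 adds 1:
  { A }  = Ω∖{ B, C }
  (now 8)
Iteration 4: closed — nothing new.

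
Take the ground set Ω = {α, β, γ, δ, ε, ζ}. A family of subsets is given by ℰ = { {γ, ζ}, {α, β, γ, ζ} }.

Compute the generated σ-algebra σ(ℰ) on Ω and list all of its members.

Take S₀ = ℰ ∪ {∅, Ω} = { {}, {γ, ζ}, {α, β, γ, ζ}, Ω }.
Pass 1: +2 →
  {δ, ε}  = ᶜ of {α, β, γ, ζ}
  {α, β, δ, ε}  = ᶜ of {γ, ζ}
  (now 6)
Pass 2 adds 1:
  {γ, δ, ε, ζ}  = {δ, ε} ∪ {γ, ζ}
  (now 7)
Pass 3 (1 new):
  {α, β}  = ᶜ of {γ, δ, ε, ζ}
  (now 8)
Pass 4: no new sets; the family is a σ-algebra.

Hence σ(ℰ) has 8 members: { {}, {α, β}, {γ, ζ}, {δ, ε}, {α, β, γ, ζ}, {α, β, δ, ε}, {γ, δ, ε, ζ}, Ω }.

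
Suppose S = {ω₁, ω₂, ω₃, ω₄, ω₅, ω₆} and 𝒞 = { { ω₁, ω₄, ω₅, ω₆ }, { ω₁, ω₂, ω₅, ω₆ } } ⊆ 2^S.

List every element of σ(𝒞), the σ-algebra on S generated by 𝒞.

Initial family (4 sets): { {}, { ω₁, ω₂, ω₅, ω₆ }, { ω₁, ω₄, ω₅, ω₆ }, S }.
Step 1. New:
  { ω₂, ω₃ }  = ᶜ of { ω₁, ω₄, ω₅, ω₆ }
  { ω₃, ω₄ }  = ᶜ of { ω₁, ω₂, ω₅, ω₆ }
  { ω₁, ω₂, ω₄, ω₅, ω₆ }  = { ω₁, ω₄, ω₅, ω₆ } ∪ { ω₁, ω₂, ω₅, ω₆ }
  — 7 sets.
Step 2: +4 →
  { ω₃ }  = ᶜ of { ω₁, ω₂, ω₄, ω₅, ω₆ }
  { ω₂, ω₃, ω₄ }  = { ω₃, ω₄ } ∪ { ω₂, ω₃ }
  { ω₁, ω₂, ω₃, ω₅, ω₆ }  = { ω₂, ω₃ } ∪ { ω₁, ω₂, ω₅, ω₆ }
  { ω₁, ω₃, ω₄, ω₅, ω₆ }  = { ω₃, ω₄ } ∪ { ω₁, ω₄, ω₅, ω₆ }
  — 11 sets.
Step 3: +3 →
  { ω₂ }  = ᶜ of { ω₁, ω₃, ω₄, ω₅, ω₆ }
  { ω₄ }  = ᶜ of { ω₁, ω₂, ω₃, ω₅, ω₆ }
  { ω₁, ω₅, ω₆ }  = ᶜ of { ω₂, ω₃, ω₄ }
  — 14 sets.
Step 4 (2 new):
  { ω₂, ω₄ }  = { ω₄ } ∪ { ω₂ }
  { ω₁, ω₃, ω₅, ω₆ }  = { ω₃ } ∪ { ω₁, ω₅, ω₆ }
  — 16 sets.
Step 5: no new sets; the family is a σ-algebra.

Hence σ(𝒞) has 16 members: { {}, { ω₂ }, { ω₃ }, { ω₄ }, { ω₂, ω₃ }, { ω₂, ω₄ }, { ω₃, ω₄ }, { ω₁, ω₅, ω₆ }, { ω₂, ω₃, ω₄ }, { ω₁, ω₂, ω₅, ω₆ }, { ω₁, ω₃, ω₅, ω₆ }, { ω₁, ω₄, ω₅, ω₆ }, { ω₁, ω₂, ω₃, ω₅, ω₆ }, { ω₁, ω₂, ω₄, ω₅, ω₆ }, { ω₁, ω₃, ω₄, ω₅, ω₆ }, S }.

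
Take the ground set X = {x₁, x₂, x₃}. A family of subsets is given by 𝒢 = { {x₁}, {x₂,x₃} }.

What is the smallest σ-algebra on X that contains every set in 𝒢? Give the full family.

σ(𝒢) (4 sets): { {}, {x₁}, {x₂,x₃}, X }

Derivation:
Initial family (4 sets): { {}, {x₁}, {x₂,x₃}, X }.
Iteration 1 adds nothing — fixpoint reached.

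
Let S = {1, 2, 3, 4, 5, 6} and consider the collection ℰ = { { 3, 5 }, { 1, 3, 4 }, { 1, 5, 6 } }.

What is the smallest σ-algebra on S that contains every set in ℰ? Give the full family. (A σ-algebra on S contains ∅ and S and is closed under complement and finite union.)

σ(ℰ) (64 sets): { {  }, { 1 }, { 2 }, { 3 }, { 4 }, { 5 }, { 6 }, { 1, 2 }, { 1, 3 }, { 1, 4 }, { 1, 5 }, { 1, 6 }, { 2, 3 }, { 2, 4 }, { 2, 5 }, { 2, 6 }, { 3, 4 }, { 3, 5 }, { 3, 6 }, { 4, 5 }, { 4, 6 }, { 5, 6 }, { 1, 2, 3 }, { 1, 2, 4 }, { 1, 2, 5 }, { 1, 2, 6 }, { 1, 3, 4 }, { 1, 3, 5 }, { 1, 3, 6 }, { 1, 4, 5 }, { 1, 4, 6 }, { 1, 5, 6 }, { 2, 3, 4 }, { 2, 3, 5 }, { 2, 3, 6 }, { 2, 4, 5 }, { 2, 4, 6 }, { 2, 5, 6 }, { 3, 4, 5 }, { 3, 4, 6 }, { 3, 5, 6 }, { 4, 5, 6 }, { 1, 2, 3, 4 }, { 1, 2, 3, 5 }, { 1, 2, 3, 6 }, { 1, 2, 4, 5 }, { 1, 2, 4, 6 }, { 1, 2, 5, 6 }, { 1, 3, 4, 5 }, { 1, 3, 4, 6 }, { 1, 3, 5, 6 }, { 1, 4, 5, 6 }, { 2, 3, 4, 5 }, { 2, 3, 4, 6 }, { 2, 3, 5, 6 }, { 2, 4, 5, 6 }, { 3, 4, 5, 6 }, { 1, 2, 3, 4, 5 }, { 1, 2, 3, 4, 6 }, { 1, 2, 3, 5, 6 }, { 1, 2, 4, 5, 6 }, { 1, 3, 4, 5, 6 }, { 2, 3, 4, 5, 6 }, S }

Working:
Initial family (5 sets): { {  }, { 3, 5 }, { 1, 3, 4 }, { 1, 5, 6 }, S }.
Pass 1 adds 6:
  { 2, 3, 4 }  = ᶜ of { 1, 5, 6 }
  { 2, 5, 6 }  = ᶜ of { 1, 3, 4 }
  { 1, 2, 4, 6 }  = ᶜ of { 3, 5 }
  { 1, 3, 4, 5 }  = { 1, 3, 4 } ∪ { 3, 5 }
  { 1, 3, 5, 6 }  = { 1, 5, 6 } ∪ { 3, 5 }
  { 1, 3, 4, 5, 6 }  = { 1, 3, 4 } ∪ { 1, 5, 6 }
  |family| = 11
Pass 2 adds 12:
  { 2 }  = ᶜ of { 1, 3, 4, 5, 6 }
  { 2, 4 }  = ᶜ of { 1, 3, 5, 6 }
  { 2, 6 }  = ᶜ of { 1, 3, 4, 5 }
  { 1, 2, 3, 4 }  = { 2, 3, 4 } ∪ { 1, 3, 4 }
  { 1, 2, 5, 6 }  = { 2, 5, 6 } ∪ { 1, 5, 6 }
  { 2, 3, 4, 5 }  = { 2, 3, 4 } ∪ { 3, 5 }
  { 2, 3, 5, 6 }  = { 2, 5, 6 } ∪ { 3, 5 }
  { 1, 2, 3, 4, 5 }  = { 2, 3, 4 } ∪ { 1, 3, 4, 5 }
  { 1, 2, 3, 4, 6 }  = { 2, 3, 4 } ∪ { 1, 2, 4, 6 }
  { 1, 2, 3, 5, 6 }  = { 1, 3, 5, 6 } ∪ { 2, 5, 6 }
  { 1, 2, 4, 5, 6 }  = { 1, 2, 4, 6 } ∪ { 2, 5, 6 }
  { 2, 3, 4, 5, 6 }  = { 2, 3, 4 } ∪ { 2, 5, 6 }
  |family| = 23
Pass 3 adds 13:
  { 1 }  = ᶜ of { 2, 3, 4, 5, 6 }
  { 3 }  = ᶜ of { 1, 2, 4, 5, 6 }
  { 4 }  = ᶜ of { 1, 2, 3, 5, 6 }
  { 5 }  = ᶜ of { 1, 2, 3, 4, 6 }
  { 6 }  = ᶜ of { 1, 2, 3, 4, 5 }
  { 1, 4 }  = ᶜ of { 2, 3, 5, 6 }
  { 1, 6 }  = ᶜ of { 2, 3, 4, 5 }
  { 3, 4 }  = ᶜ of { 1, 2, 5, 6 }
  { 5, 6 }  = ᶜ of { 1, 2, 3, 4 }
  { 2, 3, 5 }  = { 2 } ∪ { 3, 5 }
  { 2, 4, 6 }  = { 2, 4 } ∪ { 2, 6 }
  { 2, 3, 4, 6 }  = { 2, 3, 4 } ∪ { 2, 6 }
  { 2, 4, 5, 6 }  = { 2, 4 } ∪ { 2, 5, 6 }
  |family| = 36
Pass 4 (24 new):
  { 1, 2 }  = { 1 } ∪ { 2 }
  { 1, 3 }  = ᶜ of { 2, 4, 5, 6 }
  { 1, 5 }  = ᶜ of { 2, 3, 4, 6 }
  { 2, 3 }  = { 2 } ∪ { 3 }
  { 2, 5 }  = { 2 } ∪ { 5 }
  { 3, 6 }  = { 6 } ∪ { 3 }
  { 4, 5 }  = { 5 } ∪ { 4 }
  { 4, 6 }  = { 6 } ∪ { 4 }
  { 1, 2, 4 }  = { 1 } ∪ { 2, 4 }
  { 1, 2, 6 }  = { 1 } ∪ { 2, 6 }
  { 1, 3, 5 }  = ᶜ of { 2, 4, 6 }
  { 1, 3, 6 }  = { 1, 6 } ∪ { 3 }
  { 1, 4, 5 }  = { 5 } ∪ { 1, 4 }
  { 1, 4, 6 }  = ᶜ of { 2, 3, 5 }
  { 2, 3, 6 }  = { 2, 6 } ∪ { 3 }
  { 2, 4, 5 }  = { 5 } ∪ { 2, 4 }
  { 3, 4, 5 }  = { 3, 4 } ∪ { 5 }
  { 3, 4, 6 }  = { 3, 4 } ∪ { 6 }
  { 3, 5, 6 }  = { 5, 6 } ∪ { 3 }
  { 4, 5, 6 }  = { 5, 6 } ∪ { 4 }
  { 1, 2, 3, 5 }  = { 1 } ∪ { 2, 3, 5 }
  { 1, 3, 4, 6 }  = { 3, 4 } ∪ { 1, 6 }
  { 1, 4, 5, 6 }  = { 5, 6 } ∪ { 1, 4 }
  { 3, 4, 5, 6 }  = { 3, 4 } ∪ { 5, 6 }
  |family| = 60
Pass 5. New:
  { 1, 2, 3 }  = ᶜ of { 4, 5, 6 }
  { 1, 2, 5 }  = ᶜ of { 3, 4, 6 }
  { 1, 2, 3, 6 }  = ᶜ of { 4, 5 }
  { 1, 2, 4, 5 }  = ᶜ of { 3, 6 }
  |family| = 64
After Pass 6 the family is unchanged; done.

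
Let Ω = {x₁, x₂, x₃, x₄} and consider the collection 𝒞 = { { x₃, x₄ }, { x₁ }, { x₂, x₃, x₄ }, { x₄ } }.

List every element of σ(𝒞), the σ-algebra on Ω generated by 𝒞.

Take S₀ = 𝒞 ∪ {∅, Ω} = { {}, { x₁ }, { x₄ }, { x₃, x₄ }, { x₂, x₃, x₄ }, Ω }.
Step 1 adds 4:
  { x₁, x₂ }  = ᶜ of { x₃, x₄ }
  { x₁, x₄ }  = { x₄ } ∪ { x₁ }
  { x₁, x₂, x₃ }  = ᶜ of { x₄ }
  { x₁, x₃, x₄ }  = { x₃, x₄ } ∪ { x₁ }
  [10 total]
Step 2: 3 new —
  { x₂ }  = ᶜ of { x₁, x₃, x₄ }
  { x₂, x₃ }  = ᶜ of { x₁, x₄ }
  { x₁, x₂, x₄ }  = { x₁, x₂ } ∪ { x₁, x₄ }
  [13 total]
Step 3: 2 new —
  { x₃ }  = ᶜ of { x₁, x₂, x₄ }
  { x₂, x₄ }  = { x₄ } ∪ { x₂ }
  [15 total]
Step 4: 1 new —
  { x₁, x₃ }  = ᶜ of { x₂, x₄ }
  [16 total]
Step 5 adds nothing — fixpoint reached.

σ(𝒞) = { {}, { x₁ }, { x₂ }, { x₃ }, { x₄ }, { x₁, x₂ }, { x₁, x₃ }, { x₁, x₄ }, { x₂, x₃ }, { x₂, x₄ }, { x₃, x₄ }, { x₁, x₂, x₃ }, { x₁, x₂, x₄ }, { x₁, x₃, x₄ }, { x₂, x₃, x₄ }, Ω }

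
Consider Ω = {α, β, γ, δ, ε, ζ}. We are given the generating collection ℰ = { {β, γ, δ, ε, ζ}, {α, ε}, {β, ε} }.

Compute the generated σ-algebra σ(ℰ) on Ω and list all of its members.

Take S₀ = ℰ ∪ {∅, Ω} = { {}, {α, ε}, {β, ε}, {β, γ, δ, ε, ζ}, Ω }.
Step 1: +4 →
  {α}  = ᶜ of {β, γ, δ, ε, ζ}
  {α, β, ε}  = {β, ε} ∪ {α, ε}
  {α, γ, δ, ζ}  = ᶜ of {β, ε}
  {β, γ, δ, ζ}  = ᶜ of {α, ε}
  |family| = 9
Step 2: 3 new —
  {γ, δ, ζ}  = ᶜ of {α, β, ε}
  {α, β, γ, δ, ζ}  = {β, γ, δ, ζ} ∪ {α, γ, δ, ζ}
  {α, γ, δ, ε, ζ}  = {α, γ, δ, ζ} ∪ {α, ε}
  |family| = 12
Step 3: +2 →
  {β}  = ᶜ of {α, γ, δ, ε, ζ}
  {ε}  = ᶜ of {α, β, γ, δ, ζ}
  |family| = 14
Step 4 (2 new):
  {α, β}  = {β} ∪ {α}
  {γ, δ, ε, ζ}  = {γ, δ, ζ} ∪ {ε}
  |family| = 16
Step 5 adds nothing — fixpoint reached.

Therefore σ(ℰ) = { {}, {α}, {β}, {ε}, {α, β}, {α, ε}, {β, ε}, {α, β, ε}, {γ, δ, ζ}, {α, γ, δ, ζ}, {β, γ, δ, ζ}, {γ, δ, ε, ζ}, {α, β, γ, δ, ζ}, {α, γ, δ, ε, ζ}, {β, γ, δ, ε, ζ}, Ω } (|σ(ℰ)| = 16).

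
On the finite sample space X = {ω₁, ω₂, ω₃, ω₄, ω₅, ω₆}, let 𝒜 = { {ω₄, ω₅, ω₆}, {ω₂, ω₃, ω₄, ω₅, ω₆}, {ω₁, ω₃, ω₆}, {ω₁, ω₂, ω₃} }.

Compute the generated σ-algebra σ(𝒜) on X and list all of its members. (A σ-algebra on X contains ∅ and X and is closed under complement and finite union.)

σ(𝒜) (32 sets): { {}, {ω₁}, {ω₂}, {ω₃}, {ω₆}, {ω₁, ω₂}, {ω₁, ω₃}, {ω₁, ω₆}, {ω₂, ω₃}, {ω₂, ω₆}, {ω₃, ω₆}, {ω₄, ω₅}, {ω₁, ω₂, ω₃}, {ω₁, ω₂, ω₆}, {ω₁, ω₃, ω₆}, {ω₁, ω₄, ω₅}, {ω₂, ω₃, ω₆}, {ω₂, ω₄, ω₅}, {ω₃, ω₄, ω₅}, {ω₄, ω₅, ω₆}, {ω₁, ω₂, ω₃, ω₆}, {ω₁, ω₂, ω₄, ω₅}, {ω₁, ω₃, ω₄, ω₅}, {ω₁, ω₄, ω₅, ω₆}, {ω₂, ω₃, ω₄, ω₅}, {ω₂, ω₄, ω₅, ω₆}, {ω₃, ω₄, ω₅, ω₆}, {ω₁, ω₂, ω₃, ω₄, ω₅}, {ω₁, ω₂, ω₄, ω₅, ω₆}, {ω₁, ω₃, ω₄, ω₅, ω₆}, {ω₂, ω₃, ω₄, ω₅, ω₆}, X }

Derivation:
Begin from { {}, {ω₁, ω₂, ω₃}, {ω₁, ω₃, ω₆}, {ω₄, ω₅, ω₆}, {ω₂, ω₃, ω₄, ω₅, ω₆}, X } (that is, 𝒜 plus ∅ and X).
Pass 1: +4 →
  {ω₁}  = ᶜ of {ω₂, ω₃, ω₄, ω₅, ω₆}
  {ω₂, ω₄, ω₅}  = ᶜ of {ω₁, ω₃, ω₆}
  {ω₁, ω₂, ω₃, ω₆}  = {ω₁, ω₂, ω₃} ∪ {ω₁, ω₃, ω₆}
  {ω₁, ω₃, ω₄, ω₅, ω₆}  = {ω₁, ω₃, ω₆} ∪ {ω₄, ω₅, ω₆}
Pass 2 (6 new):
  {ω₂}  = ᶜ of {ω₁, ω₃, ω₄, ω₅, ω₆}
  {ω₄, ω₅}  = ᶜ of {ω₁, ω₂, ω₃, ω₆}
  {ω₁, ω₂, ω₄, ω₅}  = {ω₂, ω₄, ω₅} ∪ {ω₁}
  {ω₁, ω₄, ω₅, ω₆}  = {ω₄, ω₅, ω₆} ∪ {ω₁}
  {ω₂, ω₄, ω₅, ω₆}  = {ω₄, ω₅, ω₆} ∪ {ω₂, ω₄, ω₅}
  {ω₁, ω₂, ω₃, ω₄, ω₅}  = {ω₁, ω₂, ω₃} ∪ {ω₂, ω₄, ω₅}
Pass 3 (7 new):
  {ω₆}  = ᶜ of {ω₁, ω₂, ω₃, ω₄, ω₅}
  {ω₁, ω₂}  = {ω₂} ∪ {ω₁}
  {ω₁, ω₃}  = ᶜ of {ω₂, ω₄, ω₅, ω₆}
  {ω₂, ω₃}  = ᶜ of {ω₁, ω₄, ω₅, ω₆}
  {ω₃, ω₆}  = ᶜ of {ω₁, ω₂, ω₄, ω₅}
  {ω₁, ω₄, ω₅}  = {ω₄, ω₅} ∪ {ω₁}
  {ω₁, ω₂, ω₄, ω₅, ω₆}  = {ω₂, ω₄, ω₅, ω₆} ∪ {ω₁, ω₄, ω₅, ω₆}
Pass 4 (8 new):
  {ω₃}  = ᶜ of {ω₁, ω₂, ω₄, ω₅, ω₆}
  {ω₁, ω₆}  = {ω₆} ∪ {ω₁}
  {ω₂, ω₆}  = {ω₂} ∪ {ω₆}
  {ω₁, ω₂, ω₆}  = {ω₁, ω₂} ∪ {ω₆}
  {ω₂, ω₃, ω₆}  = ᶜ of {ω₁, ω₄, ω₅}
  {ω₁, ω₃, ω₄, ω₅}  = {ω₁, ω₄, ω₅} ∪ {ω₁, ω₃}
  {ω₂, ω₃, ω₄, ω₅}  = {ω₄, ω₅} ∪ {ω₂, ω₃}
  {ω₃, ω₄, ω₅, ω₆}  = ᶜ of {ω₁, ω₂}
Pass 5. New:
  {ω₃, ω₄, ω₅}  = ᶜ of {ω₁, ω₂, ω₆}
Pass 6 adds nothing — fixpoint reached.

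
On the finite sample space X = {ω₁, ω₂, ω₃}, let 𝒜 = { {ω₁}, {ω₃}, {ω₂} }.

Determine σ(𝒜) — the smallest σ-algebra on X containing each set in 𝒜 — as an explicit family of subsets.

Start: 𝒜 ∪ {∅, X} = { {}, {ω₁}, {ω₂}, {ω₃}, X }.
Iteration 1 (3 new):
  {ω₁,ω₂}  = ᶜ of {ω₃}
  {ω₁,ω₃}  = ᶜ of {ω₂}
  {ω₂,ω₃}  = ᶜ of {ω₁}
  (now 8)
Iteration 2: no new sets; the family is a σ-algebra.

|σ(𝒜)| = 8.  σ(𝒜) = { {}, {ω₁}, {ω₂}, {ω₃}, {ω₁,ω₂}, {ω₁,ω₃}, {ω₂,ω₃}, X }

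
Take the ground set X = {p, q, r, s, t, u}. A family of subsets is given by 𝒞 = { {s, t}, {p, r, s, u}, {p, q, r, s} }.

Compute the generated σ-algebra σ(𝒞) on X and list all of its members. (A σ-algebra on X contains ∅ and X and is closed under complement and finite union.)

σ(𝒞) (32 sets): { {}, {q}, {s}, {t}, {u}, {p, r}, {q, s}, {q, t}, {q, u}, {s, t}, {s, u}, {t, u}, {p, q, r}, {p, r, s}, {p, r, t}, {p, r, u}, {q, s, t}, {q, s, u}, {q, t, u}, {s, t, u}, {p, q, r, s}, {p, q, r, t}, {p, q, r, u}, {p, r, s, t}, {p, r, s, u}, {p, r, t, u}, {q, s, t, u}, {p, q, r, s, t}, {p, q, r, s, u}, {p, q, r, t, u}, {p, r, s, t, u}, X }

Working:
Initial family (5 sets): { {}, {s, t}, {p, q, r, s}, {p, r, s, u}, X }.
Iteration 1. New:
  {q, t}  = X∖{p, r, s, u}
  {t, u}  = X∖{p, q, r, s}
  {p, q, r, u}  = X∖{s, t}
  {p, q, r, s, t}  = {s, t} ∪ {p, q, r, s}
  {p, q, r, s, u}  = {p, r, s, u} ∪ {p, q, r, s}
  {p, r, s, t, u}  = {s, t} ∪ {p, r, s, u}
  — 11 sets.
Iteration 2: +7 →
  {q}  = X∖{p, r, s, t, u}
  {t}  = X∖{p, q, r, s, u}
  {u}  = X∖{p, q, r, s, t}
  {q, s, t}  = {q, t} ∪ {s, t}
  {q, t, u}  = {q, t} ∪ {t, u}
  {s, t, u}  = {t, u} ∪ {s, t}
  {p, q, r, t, u}  = {q, t} ∪ {p, q, r, u}
  — 18 sets.
Iteration 3. New:
  {s}  = X∖{p, q, r, t, u}
  {q, u}  = {q} ∪ {u}
  {p, q, r}  = X∖{s, t, u}
  {p, r, s}  = X∖{q, t, u}
  {p, r, u}  = X∖{q, s, t}
  {q, s, t, u}  = {s, t} ∪ {q, t, u}
  — 24 sets.
Iteration 4. New:
  {p, r}  = X∖{q, s, t, u}
  {q, s}  = {q} ∪ {s}
  {s, u}  = {u} ∪ {s}
  {q, s, u}  = {q, u} ∪ {s}
  {p, q, r, t}  = {q, t} ∪ {p, q, r}
  {p, r, s, t}  = X∖{q, u}
  {p, r, t, u}  = {t, u} ∪ {p, r, u}
  — 31 sets.
Iteration 5: +1 →
  {p, r, t}  = X∖{q, s, u}
  — 32 sets.
Iteration 6: no new sets; the family is a σ-algebra.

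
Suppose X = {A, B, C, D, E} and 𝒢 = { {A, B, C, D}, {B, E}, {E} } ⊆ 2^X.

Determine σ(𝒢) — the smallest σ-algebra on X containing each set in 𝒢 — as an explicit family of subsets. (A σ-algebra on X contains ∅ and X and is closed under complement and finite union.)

Begin from { ∅, {E}, {B, E}, {A, B, C, D}, X } (that is, 𝒢 plus ∅ and X).
Iteration 1 (1 new):
  {A, C, D}  = X∖{B, E}
  (now 6)
Iteration 2. New:
  {A, C, D, E}  = {A, C, D} ∪ {E}
  (now 7)
Iteration 3 (1 new):
  {B}  = X∖{A, C, D, E}
  (now 8)
Iteration 4: stable.

Hence σ(𝒢) has 8 members: { ∅, {B}, {E}, {B, E}, {A, C, D}, {A, B, C, D}, {A, C, D, E}, X }.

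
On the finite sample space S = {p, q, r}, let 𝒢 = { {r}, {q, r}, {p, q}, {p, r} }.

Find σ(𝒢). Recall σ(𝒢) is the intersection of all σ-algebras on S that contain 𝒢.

Start: 𝒢 ∪ {∅, S} = { {}, {r}, {p, q}, {p, r}, {q, r}, S }.
Step 1. New:
  {p}  = complement {q, r}
  {q}  = complement {p, r}
Step 2 adds nothing — fixpoint reached.

|σ(𝒢)| = 8.  σ(𝒢) = { {}, {p}, {q}, {r}, {p, q}, {p, r}, {q, r}, S }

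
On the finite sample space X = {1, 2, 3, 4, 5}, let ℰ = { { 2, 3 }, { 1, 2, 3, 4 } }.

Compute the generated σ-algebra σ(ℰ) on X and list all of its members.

|σ(ℰ)| = 8.  σ(ℰ) = { {}, { 5 }, { 1, 4 }, { 2, 3 }, { 1, 4, 5 }, { 2, 3, 5 }, { 1, 2, 3, 4 }, X }

Trace:
Seed the family with ℰ together with ∅ and X: { {}, { 2, 3 }, { 1, 2, 3, 4 }, X }.
Round 1 (2 new):
  { 5 }  = X∖{ 1, 2, 3, 4 }
  { 1, 4, 5 }  = X∖{ 2, 3 }
Round 2: 1 new —
  { 2, 3, 5 }  = { 2, 3 } ∪ { 5 }
Round 3 (1 new):
  { 1, 4 }  = X∖{ 2, 3, 5 }
Round 4: closed — nothing new.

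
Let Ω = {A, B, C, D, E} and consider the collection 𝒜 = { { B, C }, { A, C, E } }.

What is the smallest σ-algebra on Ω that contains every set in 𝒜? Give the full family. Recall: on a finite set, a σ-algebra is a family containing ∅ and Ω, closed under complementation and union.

Initial family (4 sets): { {}, { B, C }, { A, C, E }, Ω }.
Round 1. New:
  { B, D }  = Ω∖{ A, C, E }
  { A, D, E }  = Ω∖{ B, C }
  { A, B, C, E }  = { A, C, E } ∪ { B, C }
  (now 7)
Round 2 (4 new):
  { D }  = Ω∖{ A, B, C, E }
  { B, C, D }  = { B, C } ∪ { B, D }
  { A, B, D, E }  = { A, D, E } ∪ { B, D }
  { A, C, D, E }  = { A, D, E } ∪ { A, C, E }
  (now 11)
Round 3. New:
  { B }  = Ω∖{ A, C, D, E }
  { C }  = Ω∖{ A, B, D, E }
  { A, E }  = Ω∖{ B, C, D }
  (now 14)
Round 4. New:
  { C, D }  = { C } ∪ { D }
  { A, B, E }  = { A, E } ∪ { B }
  (now 16)
Round 5: closed — nothing new.

Therefore σ(𝒜) = { {}, { B }, { C }, { D }, { A, E }, { B, C }, { B, D }, { C, D }, { A, B, E }, { A, C, E }, { A, D, E }, { B, C, D }, { A, B, C, E }, { A, B, D, E }, { A, C, D, E }, Ω } (|σ(𝒜)| = 16).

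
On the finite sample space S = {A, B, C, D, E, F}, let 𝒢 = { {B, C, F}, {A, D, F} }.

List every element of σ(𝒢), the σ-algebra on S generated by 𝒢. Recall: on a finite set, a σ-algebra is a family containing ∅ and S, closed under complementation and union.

σ(𝒢) (16 sets): { {}, {E}, {F}, {A, D}, {B, C}, {E, F}, {A, D, E}, {A, D, F}, {B, C, E}, {B, C, F}, {A, B, C, D}, {A, D, E, F}, {B, C, E, F}, {A, B, C, D, E}, {A, B, C, D, F}, S }

Working:
Start: 𝒢 ∪ {∅, S} = { {}, {A, D, F}, {B, C, F}, S }.
Round 1: 3 new —
  {A, D, E}  = {B, C, F}ᶜ
  {B, C, E}  = {A, D, F}ᶜ
  {A, B, C, D, F}  = {A, D, F} ∪ {B, C, F}
  |family| = 7
Round 2 adds 4:
  {E}  = {A, B, C, D, F}ᶜ
  {A, D, E, F}  = {A, D, E} ∪ {A, D, F}
  {B, C, E, F}  = {B, C, E} ∪ {B, C, F}
  {A, B, C, D, E}  = {A, D, E} ∪ {B, C, E}
  |family| = 11
Round 3 adds 3:
  {F}  = {A, B, C, D, E}ᶜ
  {A, D}  = {B, C, E, F}ᶜ
  {B, C}  = {A, D, E, F}ᶜ
  |family| = 14
Round 4 (2 new):
  {E, F}  = {E} ∪ {F}
  {A, B, C, D}  = {B, C} ∪ {A, D}
  |family| = 16
Round 5: no new sets; the family is a σ-algebra.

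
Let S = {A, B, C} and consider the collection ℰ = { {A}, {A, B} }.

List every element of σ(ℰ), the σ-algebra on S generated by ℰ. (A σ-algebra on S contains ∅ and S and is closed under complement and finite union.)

Begin from { {}, {A}, {A, B}, S } (that is, ℰ plus ∅ and S).
Step 1: 2 new —
  {C}  = {A, B}ᶜ
  {B, C}  = {A}ᶜ
Step 2 adds 1:
  {A, C}  = {C} ∪ {A}
Step 3. New:
  {B}  = {A, C}ᶜ
Step 4 adds nothing — fixpoint reached.

Hence σ(ℰ) has 8 members: { {}, {A}, {B}, {C}, {A, B}, {A, C}, {B, C}, S }.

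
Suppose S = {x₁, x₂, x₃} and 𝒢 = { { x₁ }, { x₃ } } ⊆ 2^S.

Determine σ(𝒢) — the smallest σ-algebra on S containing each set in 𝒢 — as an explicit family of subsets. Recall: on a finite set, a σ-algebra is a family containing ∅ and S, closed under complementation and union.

Start: 𝒢 ∪ {∅, S} = { {  }, { x₁ }, { x₃ }, S }.
Pass 1. New:
  { x₁, x₂ }  = ᶜ of { x₃ }
  { x₁, x₃ }  = { x₃ } ∪ { x₁ }
  { x₂, x₃ }  = ᶜ of { x₁ }
  (now 7)
Pass 2. New:
  { x₂ }  = ᶜ of { x₁, x₃ }
  (now 8)
Pass 3: already closed under ᶜ and ∪.

σ(𝒢) = { {  }, { x₁ }, { x₂ }, { x₃ }, { x₁, x₂ }, { x₁, x₃ }, { x₂, x₃ }, S }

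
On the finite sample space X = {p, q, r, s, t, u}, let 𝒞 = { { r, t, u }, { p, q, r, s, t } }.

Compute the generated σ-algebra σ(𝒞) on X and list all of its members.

Begin from { {}, { r, t, u }, { p, q, r, s, t }, X } (that is, 𝒞 plus ∅ and X).
Iteration 1: +2 →
  { u }  = X∖{ p, q, r, s, t }
  { p, q, s }  = X∖{ r, t, u }
  [6 total]
Iteration 2 adds 1:
  { p, q, s, u }  = { p, q, s } ∪ { u }
  [7 total]
Iteration 3 adds 1:
  { r, t }  = X∖{ p, q, s, u }
  [8 total]
Iteration 4: stable.

Therefore σ(𝒞) = { {}, { u }, { r, t }, { p, q, s }, { r, t, u }, { p, q, s, u }, { p, q, r, s, t }, X } (|σ(𝒞)| = 8).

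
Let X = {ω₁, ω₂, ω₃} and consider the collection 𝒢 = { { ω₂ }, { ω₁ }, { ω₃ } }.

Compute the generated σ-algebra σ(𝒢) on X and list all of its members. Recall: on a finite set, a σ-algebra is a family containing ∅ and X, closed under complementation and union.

Take S₀ = 𝒢 ∪ {∅, X} = { {}, { ω₁ }, { ω₂ }, { ω₃ }, X }.
Iteration 1 (3 new):
  { ω₁, ω₂ }  = { ω₃ }ᶜ
  { ω₁, ω₃ }  = { ω₂ }ᶜ
  { ω₂, ω₃ }  = { ω₁ }ᶜ
Iteration 2: already closed under ᶜ and ∪.

σ(𝒢) = { {}, { ω₁ }, { ω₂ }, { ω₃ }, { ω₁, ω₂ }, { ω₁, ω₃ }, { ω₂, ω₃ }, X }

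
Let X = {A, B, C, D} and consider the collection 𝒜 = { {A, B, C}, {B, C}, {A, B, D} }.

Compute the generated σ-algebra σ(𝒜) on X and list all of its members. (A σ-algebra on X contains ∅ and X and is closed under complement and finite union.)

Initial family (5 sets): { {}, {B, C}, {A, B, C}, {A, B, D}, X }.
Iteration 1 (3 new):
  {C}  = {A, B, D}ᶜ
  {D}  = {A, B, C}ᶜ
  {A, D}  = {B, C}ᶜ
  — 8 sets.
Iteration 2 (3 new):
  {C, D}  = {D} ∪ {C}
  {A, C, D}  = {C} ∪ {A, D}
  {B, C, D}  = {D} ∪ {B, C}
  — 11 sets.
Iteration 3. New:
  {A}  = {B, C, D}ᶜ
  {B}  = {A, C, D}ᶜ
  {A, B}  = {C, D}ᶜ
  — 14 sets.
Iteration 4. New:
  {A, C}  = {C} ∪ {A}
  {B, D}  = {D} ∪ {B}
  — 16 sets.
Iteration 5: stable.

σ(𝒜) = { {}, {A}, {B}, {C}, {D}, {A, B}, {A, C}, {A, D}, {B, C}, {B, D}, {C, D}, {A, B, C}, {A, B, D}, {A, C, D}, {B, C, D}, X }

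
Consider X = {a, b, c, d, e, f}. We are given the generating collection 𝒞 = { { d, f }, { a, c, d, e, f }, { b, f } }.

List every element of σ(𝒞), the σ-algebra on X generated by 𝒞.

Initial family (5 sets): { {  }, { b, f }, { d, f }, { a, c, d, e, f }, X }.
Step 1: 4 new —
  { b }  = complement { a, c, d, e, f }
  { b, d, f }  = { b, f } ∪ { d, f }
  { a, b, c, e }  = complement { d, f }
  { a, c, d, e }  = complement { b, f }
  |family| = 9
Step 2 (3 new):
  { a, c, e }  = complement { b, d, f }
  { a, b, c, d, e }  = { b } ∪ { a, c, d, e }
  { a, b, c, e, f }  = { b, f } ∪ { a, b, c, e }
  |family| = 12
Step 3. New:
  { d }  = complement { a, b, c, e, f }
  { f }  = complement { a, b, c, d, e }
  |family| = 14
Step 4 adds 2:
  { b, d }  = { d } ∪ { b }
  { a, c, e, f }  = { a, c, e } ∪ { f }
  |family| = 16
Step 5: closed — nothing new.

σ(𝒞) = { {  }, { b }, { d }, { f }, { b, d }, { b, f }, { d, f }, { a, c, e }, { b, d, f }, { a, b, c, e }, { a, c, d, e }, { a, c, e, f }, { a, b, c, d, e }, { a, b, c, e, f }, { a, c, d, e, f }, X }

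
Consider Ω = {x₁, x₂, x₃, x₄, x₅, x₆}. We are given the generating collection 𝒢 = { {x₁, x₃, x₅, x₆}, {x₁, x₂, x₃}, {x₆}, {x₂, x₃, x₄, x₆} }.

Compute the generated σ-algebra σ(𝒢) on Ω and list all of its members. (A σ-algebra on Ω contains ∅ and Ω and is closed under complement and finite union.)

Seed the family with 𝒢 together with ∅ and Ω: { {}, {x₆}, {x₁, x₂, x₃}, {x₁, x₃, x₅, x₆}, {x₂, x₃, x₄, x₆}, Ω }.
Iteration 1: +7 →
  {x₁, x₅}  = Ω∖{x₂, x₃, x₄, x₆}
  {x₂, x₄}  = Ω∖{x₁, x₃, x₅, x₆}
  {x₄, x₅, x₆}  = Ω∖{x₁, x₂, x₃}
  {x₁, x₂, x₃, x₆}  = {x₁, x₂, x₃} ∪ {x₆}
  {x₁, x₂, x₃, x₄, x₅}  = Ω∖{x₆}
  {x₁, x₂, x₃, x₄, x₆}  = {x₁, x₂, x₃} ∪ {x₂, x₃, x₄, x₆}
  {x₁, x₂, x₃, x₅, x₆}  = {x₁, x₃, x₅, x₆} ∪ {x₁, x₂, x₃}
  |family| = 13
Iteration 2: 12 new —
  {x₄}  = Ω∖{x₁, x₂, x₃, x₅, x₆}
  {x₅}  = Ω∖{x₁, x₂, x₃, x₄, x₆}
  {x₄, x₅}  = Ω∖{x₁, x₂, x₃, x₆}
  {x₁, x₅, x₆}  = {x₆} ∪ {x₁, x₅}
  {x₂, x₄, x₆}  = {x₆} ∪ {x₂, x₄}
  {x₁, x₂, x₃, x₄}  = {x₁, x₂, x₃} ∪ {x₂, x₄}
  {x₁, x₂, x₃, x₅}  = {x₁, x₂, x₃} ∪ {x₁, x₅}
  {x₁, x₂, x₄, x₅}  = {x₁, x₅} ∪ {x₂, x₄}
  {x₁, x₄, x₅, x₆}  = {x₁, x₅} ∪ {x₄, x₅, x₆}
  {x₂, x₄, x₅, x₆}  = {x₄, x₅, x₆} ∪ {x₂, x₄}
  {x₁, x₃, x₄, x₅, x₆}  = {x₁, x₃, x₅, x₆} ∪ {x₄, x₅, x₆}
  {x₂, x₃, x₄, x₅, x₆}  = {x₂, x₃, x₄, x₆} ∪ {x₄, x₅, x₆}
  |family| = 25
Iteration 3: +12 →
  {x₁}  = Ω∖{x₂, x₃, x₄, x₅, x₆}
  {x₂}  = Ω∖{x₁, x₃, x₄, x₅, x₆}
  {x₁, x₃}  = Ω∖{x₂, x₄, x₅, x₆}
  {x₂, x₃}  = Ω∖{x₁, x₄, x₅, x₆}
  {x₃, x₆}  = Ω∖{x₁, x₂, x₄, x₅}
  {x₄, x₆}  = Ω∖{x₁, x₂, x₃, x₅}
  {x₅, x₆}  = Ω∖{x₁, x₂, x₃, x₄}
  {x₁, x₃, x₅}  = Ω∖{x₂, x₄, x₆}
  {x₁, x₄, x₅}  = {x₄, x₅} ∪ {x₁, x₅}
  {x₂, x₃, x₄}  = Ω∖{x₁, x₅, x₆}
  {x₂, x₄, x₅}  = {x₄, x₅} ∪ {x₂, x₄}
  {x₁, x₂, x₄, x₅, x₆}  = {x₂, x₄, x₆} ∪ {x₁, x₄, x₅, x₆}
  |family| = 37
Iteration 4. New:
  {x₃}  = Ω∖{x₁, x₂, x₄, x₅, x₆}
  {x₁, x₂}  = {x₁} ∪ {x₂}
  {x₁, x₄}  = {x₁} ∪ {x₄}
  {x₁, x₆}  = {x₁} ∪ {x₆}
  {x₂, x₅}  = {x₂} ∪ {x₅}
  {x₂, x₆}  = {x₂} ∪ {x₆}
  {x₁, x₂, x₄}  = {x₁} ∪ {x₂, x₄}
  {x₁, x₂, x₅}  = {x₂} ∪ {x₁, x₅}
  {x₁, x₃, x₄}  = {x₁, x₃} ∪ {x₄}
  {x₁, x₃, x₆}  = Ω∖{x₂, x₄, x₅}
  {x₁, x₄, x₆}  = {x₁} ∪ {x₄, x₆}
  {x₂, x₃, x₅}  = {x₅} ∪ {x₂, x₃}
  {x₂, x₃, x₆}  = Ω∖{x₁, x₄, x₅}
  {x₂, x₅, x₆}  = {x₅, x₆} ∪ {x₂}
  {x₃, x₄, x₆}  = {x₃, x₆} ∪ {x₄}
  {x₃, x₅, x₆}  = {x₅, x₆} ∪ {x₃, x₆}
  {x₁, x₂, x₄, x₆}  = {x₂, x₄, x₆} ∪ {x₁}
  {x₁, x₂, x₅, x₆}  = {x₂} ∪ {x₁, x₅, x₆}
  {x₁, x₃, x₄, x₅}  = {x₁, x₄, x₅} ∪ {x₁, x₃, x₅}
  {x₁, x₃, x₄, x₆}  = {x₁, x₃} ∪ {x₄, x₆}
  {x₂, x₃, x₄, x₅}  = {x₂, x₃, x₄} ∪ {x₅}
  {x₂, x₃, x₅, x₆}  = {x₅, x₆} ∪ {x₂, x₃}
  {x₃, x₄, x₅, x₆}  = {x₄, x₅} ∪ {x₃, x₆}
  |family| = 60
Iteration 5: 4 new —
  {x₃, x₄}  = Ω∖{x₁, x₂, x₅, x₆}
  {x₃, x₅}  = Ω∖{x₁, x₂, x₄, x₆}
  {x₁, x₂, x₆}  = {x₁, x₆} ∪ {x₂}
  {x₃, x₄, x₅}  = {x₄, x₅} ∪ {x₃}
  |family| = 64
Iteration 6: no new sets; the family is a σ-algebra.

Hence σ(𝒢) has 64 members: { {}, {x₁}, {x₂}, {x₃}, {x₄}, {x₅}, {x₆}, {x₁, x₂}, {x₁, x₃}, {x₁, x₄}, {x₁, x₅}, {x₁, x₆}, {x₂, x₃}, {x₂, x₄}, {x₂, x₅}, {x₂, x₆}, {x₃, x₄}, {x₃, x₅}, {x₃, x₆}, {x₄, x₅}, {x₄, x₆}, {x₅, x₆}, {x₁, x₂, x₃}, {x₁, x₂, x₄}, {x₁, x₂, x₅}, {x₁, x₂, x₆}, {x₁, x₃, x₄}, {x₁, x₃, x₅}, {x₁, x₃, x₆}, {x₁, x₄, x₅}, {x₁, x₄, x₆}, {x₁, x₅, x₆}, {x₂, x₃, x₄}, {x₂, x₃, x₅}, {x₂, x₃, x₆}, {x₂, x₄, x₅}, {x₂, x₄, x₆}, {x₂, x₅, x₆}, {x₃, x₄, x₅}, {x₃, x₄, x₆}, {x₃, x₅, x₆}, {x₄, x₅, x₆}, {x₁, x₂, x₃, x₄}, {x₁, x₂, x₃, x₅}, {x₁, x₂, x₃, x₆}, {x₁, x₂, x₄, x₅}, {x₁, x₂, x₄, x₆}, {x₁, x₂, x₅, x₆}, {x₁, x₃, x₄, x₅}, {x₁, x₃, x₄, x₆}, {x₁, x₃, x₅, x₆}, {x₁, x₄, x₅, x₆}, {x₂, x₃, x₄, x₅}, {x₂, x₃, x₄, x₆}, {x₂, x₃, x₅, x₆}, {x₂, x₄, x₅, x₆}, {x₃, x₄, x₅, x₆}, {x₁, x₂, x₃, x₄, x₅}, {x₁, x₂, x₃, x₄, x₆}, {x₁, x₂, x₃, x₅, x₆}, {x₁, x₂, x₄, x₅, x₆}, {x₁, x₃, x₄, x₅, x₆}, {x₂, x₃, x₄, x₅, x₆}, Ω }.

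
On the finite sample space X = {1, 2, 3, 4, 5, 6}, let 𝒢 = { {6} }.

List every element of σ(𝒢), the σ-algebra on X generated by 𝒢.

Initial family (3 sets): { ∅, {6}, X }.
Pass 1: +1 →
  {1,2,3,4,5}  = ᶜ of {6}
  — 4 sets.
Pass 2: closed — nothing new.

Therefore σ(𝒢) = { ∅, {6}, {1,2,3,4,5}, X } (|σ(𝒢)| = 4).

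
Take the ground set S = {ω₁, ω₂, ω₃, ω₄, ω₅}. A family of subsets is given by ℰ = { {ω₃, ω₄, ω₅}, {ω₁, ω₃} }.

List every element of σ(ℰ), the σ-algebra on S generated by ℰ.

σ(ℰ) = { {}, {ω₁}, {ω₂}, {ω₃}, {ω₁, ω₂}, {ω₁, ω₃}, {ω₂, ω₃}, {ω₄, ω₅}, {ω₁, ω₂, ω₃}, {ω₁, ω₄, ω₅}, {ω₂, ω₄, ω₅}, {ω₃, ω₄, ω₅}, {ω₁, ω₂, ω₄, ω₅}, {ω₁, ω₃, ω₄, ω₅}, {ω₂, ω₃, ω₄, ω₅}, S }

Trace:
Begin from { {}, {ω₁, ω₃}, {ω₃, ω₄, ω₅}, S } (that is, ℰ plus ∅ and S).
Round 1: 3 new —
  {ω₁, ω₂}  = complement {ω₃, ω₄, ω₅}
  {ω₂, ω₄, ω₅}  = complement {ω₁, ω₃}
  {ω₁, ω₃, ω₄, ω₅}  = {ω₁, ω₃} ∪ {ω₃, ω₄, ω₅}
  — 7 sets.
Round 2. New:
  {ω₂}  = complement {ω₁, ω₃, ω₄, ω₅}
  {ω₁, ω₂, ω₃}  = {ω₁, ω₂} ∪ {ω₁, ω₃}
  {ω₁, ω₂, ω₄, ω₅}  = {ω₁, ω₂} ∪ {ω₂, ω₄, ω₅}
  {ω₂, ω₃, ω₄, ω₅}  = {ω₃, ω₄, ω₅} ∪ {ω₂, ω₄, ω₅}
  — 11 sets.
Round 3 (3 new):
  {ω₁}  = complement {ω₂, ω₃, ω₄, ω₅}
  {ω₃}  = complement {ω₁, ω₂, ω₄, ω₅}
  {ω₄, ω₅}  = complement {ω₁, ω₂, ω₃}
  — 14 sets.
Round 4. New:
  {ω₂, ω₃}  = {ω₃} ∪ {ω₂}
  {ω₁, ω₄, ω₅}  = {ω₄, ω₅} ∪ {ω₁}
  — 16 sets.
Round 5: no new sets; the family is a σ-algebra.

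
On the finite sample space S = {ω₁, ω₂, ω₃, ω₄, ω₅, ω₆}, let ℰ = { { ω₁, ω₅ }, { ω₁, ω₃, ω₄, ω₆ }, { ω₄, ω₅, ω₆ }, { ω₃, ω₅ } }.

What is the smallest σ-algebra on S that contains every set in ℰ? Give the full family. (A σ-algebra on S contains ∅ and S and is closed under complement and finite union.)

Take S₀ = ℰ ∪ {∅, S} = { {}, { ω₁, ω₅ }, { ω₃, ω₅ }, { ω₄, ω₅, ω₆ }, { ω₁, ω₃, ω₄, ω₆ }, S }.
Pass 1 adds 8:
  { ω₂, ω₅ }  = S∖{ ω₁, ω₃, ω₄, ω₆ }
  { ω₁, ω₂, ω₃ }  = S∖{ ω₄, ω₅, ω₆ }
  { ω₁, ω₃, ω₅ }  = { ω₁, ω₅ } ∪ { ω₃, ω₅ }
  { ω₁, ω₂, ω₄, ω₆ }  = S∖{ ω₃, ω₅ }
  { ω₁, ω₄, ω₅, ω₆ }  = { ω₁, ω₅ } ∪ { ω₄, ω₅, ω₆ }
  { ω₂, ω₃, ω₄, ω₆ }  = S∖{ ω₁, ω₅ }
  { ω₃, ω₄, ω₅, ω₆ }  = { ω₃, ω₅ } ∪ { ω₄, ω₅, ω₆ }
  { ω₁, ω₃, ω₄, ω₅, ω₆ }  = { ω₁, ω₃, ω₄, ω₆ } ∪ { ω₁, ω₅ }
  (now 14)
Pass 2. New:
  { ω₂ }  = S∖{ ω₁, ω₃, ω₄, ω₅, ω₆ }
  { ω₁, ω₂ }  = S∖{ ω₃, ω₄, ω₅, ω₆ }
  { ω₂, ω₃ }  = S∖{ ω₁, ω₄, ω₅, ω₆ }
  { ω₁, ω₂, ω₅ }  = { ω₂, ω₅ } ∪ { ω₁, ω₅ }
  { ω₂, ω₃, ω₅ }  = { ω₂, ω₅ } ∪ { ω₃, ω₅ }
  { ω₂, ω₄, ω₆ }  = S∖{ ω₁, ω₃, ω₅ }
  { ω₁, ω₂, ω₃, ω₅ }  = { ω₂, ω₅ } ∪ { ω₁, ω₂, ω₃ }
  { ω₂, ω₄, ω₅, ω₆ }  = { ω₂, ω₅ } ∪ { ω₄, ω₅, ω₆ }
  { ω₁, ω₂, ω₃, ω₄, ω₆ }  = { ω₁, ω₂, ω₄, ω₆ } ∪ { ω₁, ω₂, ω₃ }
  { ω₁, ω₂, ω₄, ω₅, ω₆ }  = { ω₂, ω₅ } ∪ { ω₁, ω₂, ω₄, ω₆ }
  { ω₂, ω₃, ω₄, ω₅, ω₆ }  = { ω₂, ω₅ } ∪ { ω₃, ω₄, ω₅, ω₆ }
  (now 25)
Pass 3 (7 new):
  { ω₁ }  = S∖{ ω₂, ω₃, ω₄, ω₅, ω₆ }
  { ω₃ }  = S∖{ ω₁, ω₂, ω₄, ω₅, ω₆ }
  { ω₅ }  = S∖{ ω₁, ω₂, ω₃, ω₄, ω₆ }
  { ω₁, ω₃ }  = S∖{ ω₂, ω₄, ω₅, ω₆ }
  { ω₄, ω₆ }  = S∖{ ω₁, ω₂, ω₃, ω₅ }
  { ω₁, ω₄, ω₆ }  = S∖{ ω₂, ω₃, ω₅ }
  { ω₃, ω₄, ω₆ }  = S∖{ ω₁, ω₂, ω₅ }
  (now 32)
Pass 4: closed — nothing new.

Hence σ(ℰ) has 32 members: { {}, { ω₁ }, { ω₂ }, { ω₃ }, { ω₅ }, { ω₁, ω₂ }, { ω₁, ω₃ }, { ω₁, ω₅ }, { ω₂, ω₃ }, { ω₂, ω₅ }, { ω₃, ω₅ }, { ω₄, ω₆ }, { ω₁, ω₂, ω₃ }, { ω₁, ω₂, ω₅ }, { ω₁, ω₃, ω₅ }, { ω₁, ω₄, ω₆ }, { ω₂, ω₃, ω₅ }, { ω₂, ω₄, ω₆ }, { ω₃, ω₄, ω₆ }, { ω₄, ω₅, ω₆ }, { ω₁, ω₂, ω₃, ω₅ }, { ω₁, ω₂, ω₄, ω₆ }, { ω₁, ω₃, ω₄, ω₆ }, { ω₁, ω₄, ω₅, ω₆ }, { ω₂, ω₃, ω₄, ω₆ }, { ω₂, ω₄, ω₅, ω₆ }, { ω₃, ω₄, ω₅, ω₆ }, { ω₁, ω₂, ω₃, ω₄, ω₆ }, { ω₁, ω₂, ω₄, ω₅, ω₆ }, { ω₁, ω₃, ω₄, ω₅, ω₆ }, { ω₂, ω₃, ω₄, ω₅, ω₆ }, S }.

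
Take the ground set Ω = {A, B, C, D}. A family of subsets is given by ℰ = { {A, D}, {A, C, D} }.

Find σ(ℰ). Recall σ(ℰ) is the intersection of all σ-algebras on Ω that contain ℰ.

Start: ℰ ∪ {∅, Ω} = { {}, {A, D}, {A, C, D}, Ω }.
Pass 1. New:
  {B}  = ᶜ of {A, C, D}
  {B, C}  = ᶜ of {A, D}
  (now 6)
Pass 2 (1 new):
  {A, B, D}  = {A, D} ∪ {B}
  (now 7)
Pass 3. New:
  {C}  = ᶜ of {A, B, D}
  (now 8)
Pass 4: stable.

Hence σ(ℰ) has 8 members: { {}, {B}, {C}, {A, D}, {B, C}, {A, B, D}, {A, C, D}, Ω }.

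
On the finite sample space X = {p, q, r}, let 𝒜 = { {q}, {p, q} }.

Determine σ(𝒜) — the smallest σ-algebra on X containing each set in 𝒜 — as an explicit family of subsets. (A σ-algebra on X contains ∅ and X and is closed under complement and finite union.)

Start: 𝒜 ∪ {∅, X} = { {}, {q}, {p, q}, X }.
Round 1 adds 2:
  {r}  = complement {p, q}
  {p, r}  = complement {q}
  — 6 sets.
Round 2 (1 new):
  {q, r}  = {r} ∪ {q}
  — 7 sets.
Round 3 adds 1:
  {p}  = complement {q, r}
  — 8 sets.
Round 4 adds nothing — fixpoint reached.

Hence σ(𝒜) has 8 members: { {}, {p}, {q}, {r}, {p, q}, {p, r}, {q, r}, X }.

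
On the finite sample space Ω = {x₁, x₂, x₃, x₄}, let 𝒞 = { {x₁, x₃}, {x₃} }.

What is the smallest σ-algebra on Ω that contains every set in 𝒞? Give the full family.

σ(𝒞) = { ∅, {x₁}, {x₃}, {x₁, x₃}, {x₂, x₄}, {x₁, x₂, x₄}, {x₂, x₃, x₄}, Ω }

Derivation:
Start: 𝒞 ∪ {∅, Ω} = { ∅, {x₃}, {x₁, x₃}, Ω }.
Pass 1 (2 new):
  {x₂, x₄}  = {x₁, x₃}ᶜ
  {x₁, x₂, x₄}  = {x₃}ᶜ
  (now 6)
Pass 2 (1 new):
  {x₂, x₃, x₄}  = {x₃} ∪ {x₂, x₄}
  (now 7)
Pass 3: 1 new —
  {x₁}  = {x₂, x₃, x₄}ᶜ
  (now 8)
Pass 4 adds nothing — fixpoint reached.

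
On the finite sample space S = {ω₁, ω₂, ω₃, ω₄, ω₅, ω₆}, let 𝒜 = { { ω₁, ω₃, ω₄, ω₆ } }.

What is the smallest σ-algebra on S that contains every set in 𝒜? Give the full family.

|σ(𝒜)| = 4.  σ(𝒜) = { ∅, { ω₂, ω₅ }, { ω₁, ω₃, ω₄, ω₆ }, S }

Check:
Begin from { ∅, { ω₁, ω₃, ω₄, ω₆ }, S } (that is, 𝒜 plus ∅ and S).
Step 1. New:
  { ω₂, ω₅ }  = complement { ω₁, ω₃, ω₄, ω₆ }
  — 4 sets.
Step 2 adds nothing — fixpoint reached.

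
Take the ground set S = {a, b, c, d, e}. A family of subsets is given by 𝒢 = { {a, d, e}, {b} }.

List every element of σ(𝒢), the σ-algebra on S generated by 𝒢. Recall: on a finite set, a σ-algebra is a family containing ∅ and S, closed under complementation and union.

σ(𝒢) = { {}, {b}, {c}, {b, c}, {a, d, e}, {a, b, d, e}, {a, c, d, e}, S }

Trace:
Begin from { {}, {b}, {a, d, e}, S } (that is, 𝒢 plus ∅ and S).
Round 1: 3 new —
  {b, c}  = complement {a, d, e}
  {a, b, d, e}  = {b} ∪ {a, d, e}
  {a, c, d, e}  = complement {b}
  |family| = 7
Round 2 adds 1:
  {c}  = complement {a, b, d, e}
  |family| = 8
Round 3: stable.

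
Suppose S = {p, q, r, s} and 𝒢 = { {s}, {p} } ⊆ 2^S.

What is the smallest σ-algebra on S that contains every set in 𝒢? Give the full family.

Initial family (4 sets): { {}, {p}, {s}, S }.
Step 1: 3 new —
  {p,s}  = {s} ∪ {p}
  {p,q,r}  = complement {s}
  {q,r,s}  = complement {p}
  — 7 sets.
Step 2: +1 →
  {q,r}  = complement {p,s}
  — 8 sets.
Step 3: stable.

σ(𝒢) = { {}, {p}, {s}, {p,s}, {q,r}, {p,q,r}, {q,r,s}, S }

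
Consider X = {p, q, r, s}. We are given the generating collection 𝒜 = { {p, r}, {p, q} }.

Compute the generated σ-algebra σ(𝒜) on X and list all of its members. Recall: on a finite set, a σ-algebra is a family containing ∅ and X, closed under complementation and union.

Start: 𝒜 ∪ {∅, X} = { {}, {p, q}, {p, r}, X }.
Pass 1 adds 3:
  {q, s}  = ᶜ of {p, r}
  {r, s}  = ᶜ of {p, q}
  {p, q, r}  = {p, q} ∪ {p, r}
Pass 2. New:
  {s}  = ᶜ of {p, q, r}
  {p, q, s}  = {p, q} ∪ {q, s}
  {p, r, s}  = {r, s} ∪ {p, r}
  {q, r, s}  = {r, s} ∪ {q, s}
Pass 3. New:
  {p}  = ᶜ of {q, r, s}
  {q}  = ᶜ of {p, r, s}
  {r}  = ᶜ of {p, q, s}
Pass 4. New:
  {p, s}  = {s} ∪ {p}
  {q, r}  = {r} ∪ {q}
Pass 5: closed — nothing new.

σ(𝒜) = { {}, {p}, {q}, {r}, {s}, {p, q}, {p, r}, {p, s}, {q, r}, {q, s}, {r, s}, {p, q, r}, {p, q, s}, {p, r, s}, {q, r, s}, X }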